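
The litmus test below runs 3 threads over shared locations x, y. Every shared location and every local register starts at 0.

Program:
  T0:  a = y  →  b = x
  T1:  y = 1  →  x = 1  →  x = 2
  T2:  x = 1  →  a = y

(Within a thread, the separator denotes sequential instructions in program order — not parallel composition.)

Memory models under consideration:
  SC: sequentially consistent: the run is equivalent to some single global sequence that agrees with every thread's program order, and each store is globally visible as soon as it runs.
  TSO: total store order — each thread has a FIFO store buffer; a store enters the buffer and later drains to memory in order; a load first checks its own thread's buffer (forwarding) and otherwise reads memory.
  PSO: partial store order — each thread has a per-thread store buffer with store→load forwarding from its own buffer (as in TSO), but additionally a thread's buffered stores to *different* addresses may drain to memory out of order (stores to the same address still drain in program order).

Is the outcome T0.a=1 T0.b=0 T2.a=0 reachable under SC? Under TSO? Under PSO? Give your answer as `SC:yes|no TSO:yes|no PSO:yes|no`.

SC:no TSO:yes PSO:yes

outcome vector order: (T0.a,T0.b,T2.a)
SC: 11 outcomes — {0/0/0; 0/0/1; 0/1/0; 0/1/1; 0/2/0; 0/2/1; 1/0/1; 1/1/0; 1/1/1; 1/2/0; 1/2/1}
TSO: 12 outcomes — {0/0/0; 0/0/1; 0/1/0; 0/1/1; 0/2/0; 0/2/1; 1/0/0; 1/0/1; 1/1/0; 1/1/1; 1/2/0; 1/2/1}
PSO: 12 outcomes — {0/0/0; 0/0/1; 0/1/0; 0/1/1; 0/2/0; 0/2/1; 1/0/0; 1/0/1; 1/1/0; 1/1/1; 1/2/0; 1/2/1}
target 1/0/0 ∈ {TSO,PSO}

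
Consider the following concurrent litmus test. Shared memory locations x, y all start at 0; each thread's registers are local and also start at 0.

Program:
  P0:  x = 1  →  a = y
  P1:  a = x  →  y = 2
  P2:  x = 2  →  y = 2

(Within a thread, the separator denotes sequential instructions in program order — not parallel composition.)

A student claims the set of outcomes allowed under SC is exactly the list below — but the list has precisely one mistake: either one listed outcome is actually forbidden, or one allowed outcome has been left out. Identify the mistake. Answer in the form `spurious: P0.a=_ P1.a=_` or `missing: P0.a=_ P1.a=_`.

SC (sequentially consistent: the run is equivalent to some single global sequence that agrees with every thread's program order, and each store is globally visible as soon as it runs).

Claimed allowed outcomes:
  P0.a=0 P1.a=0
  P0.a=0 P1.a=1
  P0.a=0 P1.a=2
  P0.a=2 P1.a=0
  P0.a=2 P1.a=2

outcome vector order: (P0.a,P1.a)
SC (6): <0 0> <0 1> <0 2> <2 0> <2 1> <2 2>
SC∖claimed = {<2 1>}

missing: P0.a=2 P1.a=1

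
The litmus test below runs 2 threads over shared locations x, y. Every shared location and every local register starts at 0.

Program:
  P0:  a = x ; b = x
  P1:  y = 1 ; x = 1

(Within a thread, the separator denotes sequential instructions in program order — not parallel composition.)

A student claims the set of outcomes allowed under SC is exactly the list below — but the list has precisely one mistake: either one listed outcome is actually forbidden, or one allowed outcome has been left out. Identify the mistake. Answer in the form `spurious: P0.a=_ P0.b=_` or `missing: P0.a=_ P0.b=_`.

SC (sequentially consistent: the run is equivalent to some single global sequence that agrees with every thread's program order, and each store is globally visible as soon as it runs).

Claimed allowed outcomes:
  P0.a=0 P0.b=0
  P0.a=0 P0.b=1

missing: P0.a=1 P0.b=1

outcome vector order: (P0.a,P0.b)
[SC] allowed = {(0,0) (0,1) (1,1)}
SC∖claimed = {(1,1)}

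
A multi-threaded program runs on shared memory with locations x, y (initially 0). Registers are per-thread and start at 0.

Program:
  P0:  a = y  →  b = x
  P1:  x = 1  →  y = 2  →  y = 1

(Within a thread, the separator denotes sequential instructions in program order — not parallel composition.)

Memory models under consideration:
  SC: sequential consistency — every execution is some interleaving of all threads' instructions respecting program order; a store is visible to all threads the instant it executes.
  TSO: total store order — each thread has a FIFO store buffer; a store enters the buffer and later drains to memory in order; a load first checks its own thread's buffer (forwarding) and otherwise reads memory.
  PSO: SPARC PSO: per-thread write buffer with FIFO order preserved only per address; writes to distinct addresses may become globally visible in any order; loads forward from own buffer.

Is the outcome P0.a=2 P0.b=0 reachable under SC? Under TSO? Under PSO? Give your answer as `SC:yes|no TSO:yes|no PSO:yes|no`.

outcome vector order: (P0.a,P0.b)
[SC] allowed = {<0 0> <0 1> <1 1> <2 1>}
[TSO] allowed = {<0 0> <0 1> <1 1> <2 1>}
[PSO] allowed = {<0 0> <0 1> <1 0> <1 1> <2 0> <2 1>}
target <2 0> ∈ {PSO}

SC:no TSO:no PSO:yes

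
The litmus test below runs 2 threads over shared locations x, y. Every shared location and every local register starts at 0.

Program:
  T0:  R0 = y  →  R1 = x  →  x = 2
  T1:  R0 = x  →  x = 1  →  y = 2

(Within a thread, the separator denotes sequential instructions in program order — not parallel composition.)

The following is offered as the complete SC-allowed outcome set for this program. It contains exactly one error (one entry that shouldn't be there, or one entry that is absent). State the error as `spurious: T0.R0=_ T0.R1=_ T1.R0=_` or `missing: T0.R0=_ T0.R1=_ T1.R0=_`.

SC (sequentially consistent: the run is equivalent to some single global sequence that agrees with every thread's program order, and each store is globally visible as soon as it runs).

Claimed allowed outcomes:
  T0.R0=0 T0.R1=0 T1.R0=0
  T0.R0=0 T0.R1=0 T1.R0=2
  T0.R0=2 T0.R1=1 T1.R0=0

missing: T0.R0=0 T0.R1=1 T1.R0=0

outcome vector order: (T0.R0,T0.R1,T1.R0)
SC: 4 outcomes — {000; 002; 010; 210}
SC∖claimed = {010}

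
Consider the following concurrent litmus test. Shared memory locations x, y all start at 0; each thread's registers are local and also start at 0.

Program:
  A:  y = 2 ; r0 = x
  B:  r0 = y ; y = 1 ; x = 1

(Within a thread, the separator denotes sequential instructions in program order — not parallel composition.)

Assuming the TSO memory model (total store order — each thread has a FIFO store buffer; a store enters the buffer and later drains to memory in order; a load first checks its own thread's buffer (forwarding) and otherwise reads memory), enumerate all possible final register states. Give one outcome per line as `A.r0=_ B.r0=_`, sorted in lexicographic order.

outcome vector order: (A.r0,B.r0)
|TSO outcomes| = 4

A.r0=0 B.r0=0
A.r0=0 B.r0=2
A.r0=1 B.r0=0
A.r0=1 B.r0=2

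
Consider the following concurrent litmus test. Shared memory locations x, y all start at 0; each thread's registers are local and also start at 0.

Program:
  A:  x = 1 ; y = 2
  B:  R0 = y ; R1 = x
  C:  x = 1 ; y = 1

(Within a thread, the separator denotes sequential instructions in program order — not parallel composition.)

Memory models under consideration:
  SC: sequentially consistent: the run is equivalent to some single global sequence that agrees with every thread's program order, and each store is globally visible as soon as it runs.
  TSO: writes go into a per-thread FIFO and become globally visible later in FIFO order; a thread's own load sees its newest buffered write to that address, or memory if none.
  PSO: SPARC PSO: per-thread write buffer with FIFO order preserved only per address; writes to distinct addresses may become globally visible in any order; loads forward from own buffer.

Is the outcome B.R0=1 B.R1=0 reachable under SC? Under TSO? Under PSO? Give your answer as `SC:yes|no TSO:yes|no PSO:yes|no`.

outcome vector order: (B.R0,B.R1)
SC (4): 0/0; 0/1; 1/1; 2/1
TSO (4): 0/0; 0/1; 1/1; 2/1
PSO (6): 0/0; 0/1; 1/0; 1/1; 2/0; 2/1
target 1/0 ∈ {PSO}

SC:no TSO:no PSO:yes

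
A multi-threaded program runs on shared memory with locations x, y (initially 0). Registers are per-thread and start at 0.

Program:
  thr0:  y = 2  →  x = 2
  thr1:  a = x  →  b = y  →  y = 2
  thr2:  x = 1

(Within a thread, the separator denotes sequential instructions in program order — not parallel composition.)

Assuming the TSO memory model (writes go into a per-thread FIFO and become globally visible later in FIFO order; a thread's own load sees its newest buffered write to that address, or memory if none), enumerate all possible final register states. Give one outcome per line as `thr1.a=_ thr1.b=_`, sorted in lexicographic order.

outcome vector order: (thr1.a,thr1.b)
|TSO outcomes| = 5

thr1.a=0 thr1.b=0
thr1.a=0 thr1.b=2
thr1.a=1 thr1.b=0
thr1.a=1 thr1.b=2
thr1.a=2 thr1.b=2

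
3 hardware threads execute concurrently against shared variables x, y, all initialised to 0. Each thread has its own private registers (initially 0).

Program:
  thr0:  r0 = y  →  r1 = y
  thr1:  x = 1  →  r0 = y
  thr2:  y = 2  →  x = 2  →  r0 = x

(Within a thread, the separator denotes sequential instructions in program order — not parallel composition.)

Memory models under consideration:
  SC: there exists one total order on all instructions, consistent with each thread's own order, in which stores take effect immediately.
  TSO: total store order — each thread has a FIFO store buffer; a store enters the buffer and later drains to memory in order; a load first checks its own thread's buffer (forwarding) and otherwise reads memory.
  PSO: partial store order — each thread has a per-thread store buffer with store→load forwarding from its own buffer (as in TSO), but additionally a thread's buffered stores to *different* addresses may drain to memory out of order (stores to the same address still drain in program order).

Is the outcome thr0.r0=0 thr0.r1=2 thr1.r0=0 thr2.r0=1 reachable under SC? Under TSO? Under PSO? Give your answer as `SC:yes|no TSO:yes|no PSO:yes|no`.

outcome vector order: (thr0.r0,thr0.r1,thr1.r0,thr2.r0)
SC (9): (0,0,0,2), (0,0,2,1), (0,0,2,2), (0,2,0,2), (0,2,2,1), (0,2,2,2), (2,2,0,2), (2,2,2,1), (2,2,2,2)
TSO (12): (0,0,0,1), (0,0,0,2), (0,0,2,1), (0,0,2,2), (0,2,0,1), (0,2,0,2), (0,2,2,1), (0,2,2,2), (2,2,0,1), (2,2,0,2), (2,2,2,1), (2,2,2,2)
PSO (12): (0,0,0,1), (0,0,0,2), (0,0,2,1), (0,0,2,2), (0,2,0,1), (0,2,0,2), (0,2,2,1), (0,2,2,2), (2,2,0,1), (2,2,0,2), (2,2,2,1), (2,2,2,2)
target (0,2,0,1) ∈ {TSO,PSO}

SC:no TSO:yes PSO:yes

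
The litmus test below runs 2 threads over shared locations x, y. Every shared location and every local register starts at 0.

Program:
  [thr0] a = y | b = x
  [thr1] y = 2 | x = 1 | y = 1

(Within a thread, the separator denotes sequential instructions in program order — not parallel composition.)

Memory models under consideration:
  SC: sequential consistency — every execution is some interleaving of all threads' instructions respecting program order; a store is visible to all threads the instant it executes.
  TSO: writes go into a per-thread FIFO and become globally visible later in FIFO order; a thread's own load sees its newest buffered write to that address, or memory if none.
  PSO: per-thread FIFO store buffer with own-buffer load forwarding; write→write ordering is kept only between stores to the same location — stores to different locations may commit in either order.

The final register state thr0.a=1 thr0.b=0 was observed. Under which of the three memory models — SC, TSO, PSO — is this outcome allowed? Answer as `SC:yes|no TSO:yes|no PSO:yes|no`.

outcome vector order: (thr0.a,thr0.b)
[SC] allowed = {00 01 11 20 21}
[TSO] allowed = {00 01 11 20 21}
[PSO] allowed = {00 01 10 11 20 21}
target 10 ∈ {PSO}

SC:no TSO:no PSO:yes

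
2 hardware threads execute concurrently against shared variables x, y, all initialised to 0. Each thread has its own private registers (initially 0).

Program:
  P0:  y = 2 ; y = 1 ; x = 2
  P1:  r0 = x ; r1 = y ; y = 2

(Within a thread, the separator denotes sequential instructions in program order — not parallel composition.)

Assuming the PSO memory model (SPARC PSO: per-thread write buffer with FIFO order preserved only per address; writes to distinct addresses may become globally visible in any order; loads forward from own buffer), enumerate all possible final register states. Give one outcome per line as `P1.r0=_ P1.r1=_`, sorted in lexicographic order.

P1.r0=0 P1.r1=0
P1.r0=0 P1.r1=1
P1.r0=0 P1.r1=2
P1.r0=2 P1.r1=0
P1.r0=2 P1.r1=1
P1.r0=2 P1.r1=2

outcome vector order: (P1.r0,P1.r1)
|PSO outcomes| = 6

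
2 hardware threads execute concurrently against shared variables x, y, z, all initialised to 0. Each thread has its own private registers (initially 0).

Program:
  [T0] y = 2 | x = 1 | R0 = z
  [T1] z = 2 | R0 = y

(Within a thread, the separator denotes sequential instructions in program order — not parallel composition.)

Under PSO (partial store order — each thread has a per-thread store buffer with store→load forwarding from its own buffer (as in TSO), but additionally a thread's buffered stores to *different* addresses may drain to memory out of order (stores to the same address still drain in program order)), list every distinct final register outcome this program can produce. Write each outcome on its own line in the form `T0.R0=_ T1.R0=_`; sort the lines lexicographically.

outcome vector order: (T0.R0,T1.R0)
|PSO outcomes| = 4

T0.R0=0 T1.R0=0
T0.R0=0 T1.R0=2
T0.R0=2 T1.R0=0
T0.R0=2 T1.R0=2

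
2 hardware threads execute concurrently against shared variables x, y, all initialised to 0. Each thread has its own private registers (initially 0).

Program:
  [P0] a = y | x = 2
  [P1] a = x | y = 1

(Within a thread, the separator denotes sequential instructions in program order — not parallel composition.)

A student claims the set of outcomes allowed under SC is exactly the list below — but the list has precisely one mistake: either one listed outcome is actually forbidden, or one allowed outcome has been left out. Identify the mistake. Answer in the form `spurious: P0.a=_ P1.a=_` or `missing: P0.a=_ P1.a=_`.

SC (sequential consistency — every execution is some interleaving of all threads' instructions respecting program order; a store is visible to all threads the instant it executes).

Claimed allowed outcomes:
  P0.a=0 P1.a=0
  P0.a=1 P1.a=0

missing: P0.a=0 P1.a=2

outcome vector order: (P0.a,P1.a)
SC (3): 00 02 10
SC∖claimed = {02}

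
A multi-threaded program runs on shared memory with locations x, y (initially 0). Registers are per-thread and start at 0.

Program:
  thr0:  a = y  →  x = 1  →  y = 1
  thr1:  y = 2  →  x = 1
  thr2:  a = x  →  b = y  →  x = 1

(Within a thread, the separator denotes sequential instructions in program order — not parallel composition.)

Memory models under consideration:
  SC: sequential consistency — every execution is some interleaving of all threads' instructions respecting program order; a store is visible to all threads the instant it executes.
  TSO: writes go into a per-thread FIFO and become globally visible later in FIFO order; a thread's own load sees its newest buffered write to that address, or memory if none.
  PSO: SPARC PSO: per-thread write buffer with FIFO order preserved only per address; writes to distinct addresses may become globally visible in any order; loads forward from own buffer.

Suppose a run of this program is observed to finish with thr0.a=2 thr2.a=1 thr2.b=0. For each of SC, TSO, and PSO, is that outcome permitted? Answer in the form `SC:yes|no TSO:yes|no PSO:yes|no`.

outcome vector order: (thr0.a,thr2.a,thr2.b)
[SC] allowed = {(0,0,0), (0,0,1), (0,0,2), (0,1,0), (0,1,1), (0,1,2), (2,0,0), (2,0,1), (2,0,2), (2,1,1), (2,1,2)}
[TSO] allowed = {(0,0,0), (0,0,1), (0,0,2), (0,1,0), (0,1,1), (0,1,2), (2,0,0), (2,0,1), (2,0,2), (2,1,1), (2,1,2)}
[PSO] allowed = {(0,0,0), (0,0,1), (0,0,2), (0,1,0), (0,1,1), (0,1,2), (2,0,0), (2,0,1), (2,0,2), (2,1,0), (2,1,1), (2,1,2)}
target (2,1,0) ∈ {PSO}

SC:no TSO:no PSO:yes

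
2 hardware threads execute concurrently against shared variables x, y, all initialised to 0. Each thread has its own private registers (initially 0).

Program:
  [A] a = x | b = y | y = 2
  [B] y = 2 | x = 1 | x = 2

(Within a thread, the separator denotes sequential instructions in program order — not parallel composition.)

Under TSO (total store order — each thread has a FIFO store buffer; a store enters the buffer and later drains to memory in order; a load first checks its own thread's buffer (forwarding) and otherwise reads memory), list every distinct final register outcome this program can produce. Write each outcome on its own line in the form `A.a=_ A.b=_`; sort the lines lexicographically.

outcome vector order: (A.a,A.b)
|TSO outcomes| = 4

A.a=0 A.b=0
A.a=0 A.b=2
A.a=1 A.b=2
A.a=2 A.b=2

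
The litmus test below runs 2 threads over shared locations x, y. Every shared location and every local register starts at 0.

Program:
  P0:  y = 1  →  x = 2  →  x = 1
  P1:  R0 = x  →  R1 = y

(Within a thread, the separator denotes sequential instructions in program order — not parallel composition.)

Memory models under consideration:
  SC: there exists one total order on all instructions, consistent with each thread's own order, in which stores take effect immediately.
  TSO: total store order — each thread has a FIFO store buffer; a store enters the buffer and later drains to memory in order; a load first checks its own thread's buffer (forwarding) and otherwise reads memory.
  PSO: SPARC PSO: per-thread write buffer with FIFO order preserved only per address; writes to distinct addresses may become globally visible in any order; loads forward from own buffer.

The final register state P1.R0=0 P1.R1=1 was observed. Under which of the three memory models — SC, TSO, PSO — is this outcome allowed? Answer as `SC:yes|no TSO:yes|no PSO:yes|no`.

outcome vector order: (P1.R0,P1.R1)
SC: 4 outcomes — {00; 01; 11; 21}
TSO: 4 outcomes — {00; 01; 11; 21}
PSO: 6 outcomes — {00; 01; 10; 11; 20; 21}
target 01 ∈ {SC,TSO,PSO}

SC:yes TSO:yes PSO:yes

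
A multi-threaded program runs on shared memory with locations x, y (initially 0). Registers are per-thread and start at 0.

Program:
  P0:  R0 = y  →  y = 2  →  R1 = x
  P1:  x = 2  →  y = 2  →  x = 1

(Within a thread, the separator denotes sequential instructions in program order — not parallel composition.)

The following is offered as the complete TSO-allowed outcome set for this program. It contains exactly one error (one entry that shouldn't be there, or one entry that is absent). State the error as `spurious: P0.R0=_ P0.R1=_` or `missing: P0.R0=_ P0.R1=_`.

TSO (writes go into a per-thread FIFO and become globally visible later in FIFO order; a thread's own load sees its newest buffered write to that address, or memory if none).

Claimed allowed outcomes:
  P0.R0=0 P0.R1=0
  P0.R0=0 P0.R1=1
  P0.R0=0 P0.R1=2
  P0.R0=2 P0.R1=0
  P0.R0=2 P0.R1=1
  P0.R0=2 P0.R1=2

outcome vector order: (P0.R0,P0.R1)
TSO: 5 outcomes — {00, 01, 02, 21, 22}
claimed∖TSO = {20}

spurious: P0.R0=2 P0.R1=0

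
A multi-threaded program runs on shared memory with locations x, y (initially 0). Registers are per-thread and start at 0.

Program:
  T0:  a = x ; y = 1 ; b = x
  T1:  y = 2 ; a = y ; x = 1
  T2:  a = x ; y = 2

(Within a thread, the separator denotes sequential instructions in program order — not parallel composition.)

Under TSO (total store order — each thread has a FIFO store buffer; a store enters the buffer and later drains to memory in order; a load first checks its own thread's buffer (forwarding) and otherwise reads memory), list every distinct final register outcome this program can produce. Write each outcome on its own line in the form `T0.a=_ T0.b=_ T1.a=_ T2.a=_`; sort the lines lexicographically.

T0.a=0 T0.b=0 T1.a=1 T2.a=0
T0.a=0 T0.b=0 T1.a=1 T2.a=1
T0.a=0 T0.b=0 T1.a=2 T2.a=0
T0.a=0 T0.b=0 T1.a=2 T2.a=1
T0.a=0 T0.b=1 T1.a=1 T2.a=0
T0.a=0 T0.b=1 T1.a=1 T2.a=1
T0.a=0 T0.b=1 T1.a=2 T2.a=0
T0.a=0 T0.b=1 T1.a=2 T2.a=1
T0.a=1 T0.b=1 T1.a=2 T2.a=0
T0.a=1 T0.b=1 T1.a=2 T2.a=1

outcome vector order: (T0.a,T0.b,T1.a,T2.a)
|TSO outcomes| = 10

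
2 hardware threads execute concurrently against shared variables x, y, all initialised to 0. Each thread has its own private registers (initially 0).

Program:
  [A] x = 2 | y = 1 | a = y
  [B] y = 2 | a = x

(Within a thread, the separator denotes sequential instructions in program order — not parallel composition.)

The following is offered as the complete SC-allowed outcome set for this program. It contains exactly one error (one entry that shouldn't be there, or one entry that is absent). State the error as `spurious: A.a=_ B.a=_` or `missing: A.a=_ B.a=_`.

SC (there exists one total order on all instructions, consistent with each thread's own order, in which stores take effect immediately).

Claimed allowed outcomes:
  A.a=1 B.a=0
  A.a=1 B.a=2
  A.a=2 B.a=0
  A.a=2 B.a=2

outcome vector order: (A.a,B.a)
under SC → 10, 12, 22
claimed∖SC = {20}

spurious: A.a=2 B.a=0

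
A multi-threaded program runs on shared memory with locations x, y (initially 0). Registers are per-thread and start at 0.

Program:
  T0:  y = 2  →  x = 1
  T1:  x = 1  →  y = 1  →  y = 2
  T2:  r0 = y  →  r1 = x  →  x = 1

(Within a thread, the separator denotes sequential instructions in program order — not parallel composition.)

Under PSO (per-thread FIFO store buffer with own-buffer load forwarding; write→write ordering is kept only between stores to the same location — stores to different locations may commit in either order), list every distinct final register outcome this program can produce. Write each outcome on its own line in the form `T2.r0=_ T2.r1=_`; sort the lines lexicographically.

T2.r0=0 T2.r1=0
T2.r0=0 T2.r1=1
T2.r0=1 T2.r1=0
T2.r0=1 T2.r1=1
T2.r0=2 T2.r1=0
T2.r0=2 T2.r1=1

outcome vector order: (T2.r0,T2.r1)
|PSO outcomes| = 6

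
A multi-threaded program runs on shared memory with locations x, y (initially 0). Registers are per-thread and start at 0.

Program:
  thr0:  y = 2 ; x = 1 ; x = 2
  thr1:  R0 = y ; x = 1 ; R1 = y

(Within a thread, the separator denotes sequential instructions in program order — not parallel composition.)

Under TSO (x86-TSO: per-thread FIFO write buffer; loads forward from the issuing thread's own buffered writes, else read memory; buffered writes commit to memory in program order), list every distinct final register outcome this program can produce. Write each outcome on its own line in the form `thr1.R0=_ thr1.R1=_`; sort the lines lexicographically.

thr1.R0=0 thr1.R1=0
thr1.R0=0 thr1.R1=2
thr1.R0=2 thr1.R1=2

outcome vector order: (thr1.R0,thr1.R1)
|TSO outcomes| = 3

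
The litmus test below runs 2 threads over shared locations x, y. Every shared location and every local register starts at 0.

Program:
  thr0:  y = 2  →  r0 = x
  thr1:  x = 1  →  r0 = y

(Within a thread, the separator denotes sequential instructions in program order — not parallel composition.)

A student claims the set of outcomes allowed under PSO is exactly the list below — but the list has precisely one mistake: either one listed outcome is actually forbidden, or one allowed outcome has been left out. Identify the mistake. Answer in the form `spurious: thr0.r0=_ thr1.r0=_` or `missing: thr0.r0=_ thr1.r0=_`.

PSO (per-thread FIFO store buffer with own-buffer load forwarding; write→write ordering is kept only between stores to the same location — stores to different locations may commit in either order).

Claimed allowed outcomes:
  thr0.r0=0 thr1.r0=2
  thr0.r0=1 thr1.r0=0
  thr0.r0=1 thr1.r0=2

missing: thr0.r0=0 thr1.r0=0

outcome vector order: (thr0.r0,thr1.r0)
[PSO] allowed = {<0 0>; <0 2>; <1 0>; <1 2>}
PSO∖claimed = {<0 0>}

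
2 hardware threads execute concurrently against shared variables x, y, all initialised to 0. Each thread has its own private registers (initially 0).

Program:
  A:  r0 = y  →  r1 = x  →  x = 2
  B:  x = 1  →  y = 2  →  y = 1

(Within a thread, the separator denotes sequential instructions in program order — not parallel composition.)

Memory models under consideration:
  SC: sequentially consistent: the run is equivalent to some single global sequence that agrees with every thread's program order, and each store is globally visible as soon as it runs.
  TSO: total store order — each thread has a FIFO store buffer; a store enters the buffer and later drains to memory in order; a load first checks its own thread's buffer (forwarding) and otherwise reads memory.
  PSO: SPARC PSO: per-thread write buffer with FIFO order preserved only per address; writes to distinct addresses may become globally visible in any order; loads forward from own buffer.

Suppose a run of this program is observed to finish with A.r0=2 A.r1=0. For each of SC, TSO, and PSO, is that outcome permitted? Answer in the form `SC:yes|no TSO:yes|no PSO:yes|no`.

outcome vector order: (A.r0,A.r1)
SC (4): 0/0; 0/1; 1/1; 2/1
TSO (4): 0/0; 0/1; 1/1; 2/1
PSO (6): 0/0; 0/1; 1/0; 1/1; 2/0; 2/1
target 2/0 ∈ {PSO}

SC:no TSO:no PSO:yes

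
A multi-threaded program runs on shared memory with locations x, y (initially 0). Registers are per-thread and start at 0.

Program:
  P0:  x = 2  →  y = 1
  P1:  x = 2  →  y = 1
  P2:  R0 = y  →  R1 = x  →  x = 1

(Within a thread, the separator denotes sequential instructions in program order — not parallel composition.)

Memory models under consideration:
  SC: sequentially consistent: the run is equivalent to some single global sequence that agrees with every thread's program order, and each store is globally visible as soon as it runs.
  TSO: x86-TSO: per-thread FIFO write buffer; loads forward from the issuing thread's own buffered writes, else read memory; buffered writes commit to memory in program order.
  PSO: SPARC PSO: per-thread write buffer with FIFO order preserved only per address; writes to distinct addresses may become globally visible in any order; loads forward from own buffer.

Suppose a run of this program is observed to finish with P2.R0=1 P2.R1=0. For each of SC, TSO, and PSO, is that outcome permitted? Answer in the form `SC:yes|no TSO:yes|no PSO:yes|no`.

SC:no TSO:no PSO:yes

outcome vector order: (P2.R0,P2.R1)
SC (3): <0 0>; <0 2>; <1 2>
TSO (3): <0 0>; <0 2>; <1 2>
PSO (4): <0 0>; <0 2>; <1 0>; <1 2>
target <1 0> ∈ {PSO}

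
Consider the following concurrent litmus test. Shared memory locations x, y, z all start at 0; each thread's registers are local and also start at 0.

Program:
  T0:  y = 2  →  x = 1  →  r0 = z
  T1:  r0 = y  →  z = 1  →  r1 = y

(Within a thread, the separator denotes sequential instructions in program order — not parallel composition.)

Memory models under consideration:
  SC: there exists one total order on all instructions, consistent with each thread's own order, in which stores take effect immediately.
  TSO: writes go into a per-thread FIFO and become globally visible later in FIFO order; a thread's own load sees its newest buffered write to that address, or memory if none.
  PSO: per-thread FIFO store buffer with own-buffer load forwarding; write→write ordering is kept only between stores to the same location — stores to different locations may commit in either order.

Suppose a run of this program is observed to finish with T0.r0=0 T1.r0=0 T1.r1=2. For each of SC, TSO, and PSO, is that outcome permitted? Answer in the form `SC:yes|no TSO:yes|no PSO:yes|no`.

SC:yes TSO:yes PSO:yes

outcome vector order: (T0.r0,T1.r0,T1.r1)
under SC → <0 0 2> <0 2 2> <1 0 0> <1 0 2> <1 2 2>
under TSO → <0 0 0> <0 0 2> <0 2 2> <1 0 0> <1 0 2> <1 2 2>
under PSO → <0 0 0> <0 0 2> <0 2 2> <1 0 0> <1 0 2> <1 2 2>
target <0 0 2> ∈ {SC,TSO,PSO}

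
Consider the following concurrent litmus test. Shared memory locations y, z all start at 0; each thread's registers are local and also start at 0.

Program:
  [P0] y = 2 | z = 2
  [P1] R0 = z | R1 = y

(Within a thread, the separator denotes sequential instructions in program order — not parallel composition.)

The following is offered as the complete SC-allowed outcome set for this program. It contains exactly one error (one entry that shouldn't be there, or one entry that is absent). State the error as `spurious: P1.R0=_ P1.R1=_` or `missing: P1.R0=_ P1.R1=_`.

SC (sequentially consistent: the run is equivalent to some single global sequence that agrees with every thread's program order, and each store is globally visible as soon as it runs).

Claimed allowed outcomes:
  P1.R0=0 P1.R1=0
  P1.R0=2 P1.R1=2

outcome vector order: (P1.R0,P1.R1)
SC: 3 outcomes — {<0 0>; <0 2>; <2 2>}
SC∖claimed = {<0 2>}

missing: P1.R0=0 P1.R1=2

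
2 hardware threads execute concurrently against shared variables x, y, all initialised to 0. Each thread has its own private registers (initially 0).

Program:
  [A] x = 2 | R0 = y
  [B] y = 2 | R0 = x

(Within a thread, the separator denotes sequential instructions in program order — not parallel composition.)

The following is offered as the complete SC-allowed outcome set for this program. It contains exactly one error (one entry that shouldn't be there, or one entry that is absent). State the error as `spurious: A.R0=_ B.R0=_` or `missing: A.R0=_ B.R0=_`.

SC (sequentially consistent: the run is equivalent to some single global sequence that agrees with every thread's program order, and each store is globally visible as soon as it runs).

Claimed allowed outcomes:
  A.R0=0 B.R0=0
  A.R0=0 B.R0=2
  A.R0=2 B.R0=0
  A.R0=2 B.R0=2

outcome vector order: (A.R0,B.R0)
under SC → <0 2>, <2 0>, <2 2>
claimed∖SC = {<0 0>}

spurious: A.R0=0 B.R0=0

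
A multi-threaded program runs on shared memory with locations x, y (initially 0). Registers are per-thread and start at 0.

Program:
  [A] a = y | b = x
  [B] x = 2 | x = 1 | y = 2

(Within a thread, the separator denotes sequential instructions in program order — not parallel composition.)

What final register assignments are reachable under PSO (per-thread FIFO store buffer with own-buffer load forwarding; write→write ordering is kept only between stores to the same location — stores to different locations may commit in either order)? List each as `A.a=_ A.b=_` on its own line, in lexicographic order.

outcome vector order: (A.a,A.b)
|PSO outcomes| = 6

A.a=0 A.b=0
A.a=0 A.b=1
A.a=0 A.b=2
A.a=2 A.b=0
A.a=2 A.b=1
A.a=2 A.b=2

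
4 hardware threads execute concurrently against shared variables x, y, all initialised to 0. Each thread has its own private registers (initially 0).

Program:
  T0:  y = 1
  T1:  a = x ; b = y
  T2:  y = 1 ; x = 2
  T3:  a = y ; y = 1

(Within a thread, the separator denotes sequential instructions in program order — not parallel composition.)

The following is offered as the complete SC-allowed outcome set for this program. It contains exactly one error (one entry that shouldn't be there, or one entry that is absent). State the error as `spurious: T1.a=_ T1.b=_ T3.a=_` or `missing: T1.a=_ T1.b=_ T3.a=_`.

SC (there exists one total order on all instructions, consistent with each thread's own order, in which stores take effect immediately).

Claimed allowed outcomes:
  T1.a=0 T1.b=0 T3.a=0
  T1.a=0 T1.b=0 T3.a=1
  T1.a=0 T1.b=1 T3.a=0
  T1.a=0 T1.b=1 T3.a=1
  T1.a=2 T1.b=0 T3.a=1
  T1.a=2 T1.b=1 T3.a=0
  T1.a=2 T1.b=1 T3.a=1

spurious: T1.a=2 T1.b=0 T3.a=1

outcome vector order: (T1.a,T1.b,T3.a)
SC: 6 outcomes — {(0,0,0), (0,0,1), (0,1,0), (0,1,1), (2,1,0), (2,1,1)}
claimed∖SC = {(2,0,1)}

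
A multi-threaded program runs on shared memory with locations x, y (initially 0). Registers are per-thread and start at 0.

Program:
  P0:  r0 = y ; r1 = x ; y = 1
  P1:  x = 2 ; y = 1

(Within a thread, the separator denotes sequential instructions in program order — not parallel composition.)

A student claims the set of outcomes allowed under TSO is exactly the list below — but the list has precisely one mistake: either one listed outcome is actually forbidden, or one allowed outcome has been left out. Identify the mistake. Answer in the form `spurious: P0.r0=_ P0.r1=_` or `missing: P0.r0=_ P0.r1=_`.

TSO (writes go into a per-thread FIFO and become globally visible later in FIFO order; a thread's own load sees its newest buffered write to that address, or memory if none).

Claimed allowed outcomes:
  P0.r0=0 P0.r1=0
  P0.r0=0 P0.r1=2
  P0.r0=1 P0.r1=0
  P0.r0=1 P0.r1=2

outcome vector order: (P0.r0,P0.r1)
[TSO] allowed = {<0 0>; <0 2>; <1 2>}
claimed∖TSO = {<1 0>}

spurious: P0.r0=1 P0.r1=0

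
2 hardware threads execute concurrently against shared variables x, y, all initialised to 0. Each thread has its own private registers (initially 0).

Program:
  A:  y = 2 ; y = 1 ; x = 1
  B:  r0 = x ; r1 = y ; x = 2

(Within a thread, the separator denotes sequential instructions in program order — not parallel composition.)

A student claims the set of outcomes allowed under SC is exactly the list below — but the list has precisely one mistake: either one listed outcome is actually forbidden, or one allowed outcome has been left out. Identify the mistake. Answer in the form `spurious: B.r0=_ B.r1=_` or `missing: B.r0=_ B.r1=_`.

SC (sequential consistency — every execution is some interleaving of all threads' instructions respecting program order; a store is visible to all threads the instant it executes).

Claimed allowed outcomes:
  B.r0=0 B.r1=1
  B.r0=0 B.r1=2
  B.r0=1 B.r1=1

missing: B.r0=0 B.r1=0

outcome vector order: (B.r0,B.r1)
[SC] allowed = {00; 01; 02; 11}
SC∖claimed = {00}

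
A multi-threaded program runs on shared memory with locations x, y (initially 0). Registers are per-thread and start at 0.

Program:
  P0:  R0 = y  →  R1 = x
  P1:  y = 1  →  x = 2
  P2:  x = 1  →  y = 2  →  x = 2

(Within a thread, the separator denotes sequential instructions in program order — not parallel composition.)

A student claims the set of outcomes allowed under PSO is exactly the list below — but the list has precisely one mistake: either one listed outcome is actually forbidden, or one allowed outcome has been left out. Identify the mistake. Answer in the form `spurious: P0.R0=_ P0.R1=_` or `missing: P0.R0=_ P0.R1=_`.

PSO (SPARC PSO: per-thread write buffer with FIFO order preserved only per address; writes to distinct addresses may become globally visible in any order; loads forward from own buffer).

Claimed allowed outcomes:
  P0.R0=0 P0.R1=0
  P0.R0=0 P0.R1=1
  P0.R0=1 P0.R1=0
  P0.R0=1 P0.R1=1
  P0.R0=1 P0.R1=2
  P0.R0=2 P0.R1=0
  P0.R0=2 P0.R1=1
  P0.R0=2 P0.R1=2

outcome vector order: (P0.R0,P0.R1)
PSO (9): 0/0, 0/1, 0/2, 1/0, 1/1, 1/2, 2/0, 2/1, 2/2
PSO∖claimed = {0/2}

missing: P0.R0=0 P0.R1=2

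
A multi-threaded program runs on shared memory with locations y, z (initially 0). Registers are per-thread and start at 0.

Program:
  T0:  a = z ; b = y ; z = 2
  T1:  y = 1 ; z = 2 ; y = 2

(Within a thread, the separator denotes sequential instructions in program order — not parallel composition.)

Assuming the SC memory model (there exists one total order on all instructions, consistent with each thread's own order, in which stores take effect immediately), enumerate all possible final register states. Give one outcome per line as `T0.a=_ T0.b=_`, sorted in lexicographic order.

T0.a=0 T0.b=0
T0.a=0 T0.b=1
T0.a=0 T0.b=2
T0.a=2 T0.b=1
T0.a=2 T0.b=2

outcome vector order: (T0.a,T0.b)
|SC outcomes| = 5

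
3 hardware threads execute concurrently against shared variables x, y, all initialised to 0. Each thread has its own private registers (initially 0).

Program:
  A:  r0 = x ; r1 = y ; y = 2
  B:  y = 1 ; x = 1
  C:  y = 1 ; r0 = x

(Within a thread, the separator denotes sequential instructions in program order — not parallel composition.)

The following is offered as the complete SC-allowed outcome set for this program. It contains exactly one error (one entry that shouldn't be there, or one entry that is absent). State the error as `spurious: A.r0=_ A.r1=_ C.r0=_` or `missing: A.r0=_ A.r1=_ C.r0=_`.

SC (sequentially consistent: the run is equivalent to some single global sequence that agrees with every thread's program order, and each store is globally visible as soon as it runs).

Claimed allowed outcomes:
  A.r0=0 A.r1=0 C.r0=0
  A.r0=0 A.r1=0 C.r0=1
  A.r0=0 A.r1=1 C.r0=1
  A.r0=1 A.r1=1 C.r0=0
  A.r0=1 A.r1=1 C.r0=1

outcome vector order: (A.r0,A.r1,C.r0)
[SC] allowed = {<0 0 0>; <0 0 1>; <0 1 0>; <0 1 1>; <1 1 0>; <1 1 1>}
SC∖claimed = {<0 1 0>}

missing: A.r0=0 A.r1=1 C.r0=0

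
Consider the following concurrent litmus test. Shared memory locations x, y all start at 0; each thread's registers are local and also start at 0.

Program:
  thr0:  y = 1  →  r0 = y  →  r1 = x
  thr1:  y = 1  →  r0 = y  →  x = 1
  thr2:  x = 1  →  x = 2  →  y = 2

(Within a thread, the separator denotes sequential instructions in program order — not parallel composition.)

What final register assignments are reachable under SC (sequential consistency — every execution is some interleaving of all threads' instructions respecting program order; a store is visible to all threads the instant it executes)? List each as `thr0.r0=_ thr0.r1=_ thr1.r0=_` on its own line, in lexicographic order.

thr0.r0=1 thr0.r1=0 thr1.r0=1
thr0.r0=1 thr0.r1=0 thr1.r0=2
thr0.r0=1 thr0.r1=1 thr1.r0=1
thr0.r0=1 thr0.r1=1 thr1.r0=2
thr0.r0=1 thr0.r1=2 thr1.r0=1
thr0.r0=1 thr0.r1=2 thr1.r0=2
thr0.r0=2 thr0.r1=1 thr1.r0=1
thr0.r0=2 thr0.r1=1 thr1.r0=2
thr0.r0=2 thr0.r1=2 thr1.r0=1
thr0.r0=2 thr0.r1=2 thr1.r0=2

outcome vector order: (thr0.r0,thr0.r1,thr1.r0)
|SC outcomes| = 10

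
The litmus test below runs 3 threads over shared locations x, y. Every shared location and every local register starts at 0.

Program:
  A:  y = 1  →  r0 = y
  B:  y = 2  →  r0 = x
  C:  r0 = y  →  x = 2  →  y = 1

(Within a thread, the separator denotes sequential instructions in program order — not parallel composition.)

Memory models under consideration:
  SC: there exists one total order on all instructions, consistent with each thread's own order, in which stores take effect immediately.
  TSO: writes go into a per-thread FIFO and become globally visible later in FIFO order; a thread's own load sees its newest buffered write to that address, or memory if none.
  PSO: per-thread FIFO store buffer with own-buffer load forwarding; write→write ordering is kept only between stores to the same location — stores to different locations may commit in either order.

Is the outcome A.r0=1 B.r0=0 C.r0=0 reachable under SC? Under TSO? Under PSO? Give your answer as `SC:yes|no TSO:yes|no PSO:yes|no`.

outcome vector order: (A.r0,B.r0,C.r0)
SC (12): (1,0,0) (1,0,1) (1,0,2) (1,2,0) (1,2,1) (1,2,2) (2,0,0) (2,0,1) (2,0,2) (2,2,0) (2,2,1) (2,2,2)
TSO (12): (1,0,0) (1,0,1) (1,0,2) (1,2,0) (1,2,1) (1,2,2) (2,0,0) (2,0,1) (2,0,2) (2,2,0) (2,2,1) (2,2,2)
PSO (12): (1,0,0) (1,0,1) (1,0,2) (1,2,0) (1,2,1) (1,2,2) (2,0,0) (2,0,1) (2,0,2) (2,2,0) (2,2,1) (2,2,2)
target (1,0,0) ∈ {SC,TSO,PSO}

SC:yes TSO:yes PSO:yes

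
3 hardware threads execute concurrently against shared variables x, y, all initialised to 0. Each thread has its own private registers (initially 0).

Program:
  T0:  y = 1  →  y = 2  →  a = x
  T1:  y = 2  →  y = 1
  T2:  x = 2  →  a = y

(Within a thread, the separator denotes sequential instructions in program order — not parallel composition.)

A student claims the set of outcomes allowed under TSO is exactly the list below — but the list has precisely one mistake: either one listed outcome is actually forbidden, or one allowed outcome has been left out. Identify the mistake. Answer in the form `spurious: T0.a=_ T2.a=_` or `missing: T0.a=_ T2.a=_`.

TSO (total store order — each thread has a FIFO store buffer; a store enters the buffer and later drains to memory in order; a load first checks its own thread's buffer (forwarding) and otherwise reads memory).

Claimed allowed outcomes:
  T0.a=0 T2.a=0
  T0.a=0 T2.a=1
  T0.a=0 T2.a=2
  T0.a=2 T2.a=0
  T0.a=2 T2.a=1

outcome vector order: (T0.a,T2.a)
[TSO] allowed = {(0,0), (0,1), (0,2), (2,0), (2,1), (2,2)}
TSO∖claimed = {(2,2)}

missing: T0.a=2 T2.a=2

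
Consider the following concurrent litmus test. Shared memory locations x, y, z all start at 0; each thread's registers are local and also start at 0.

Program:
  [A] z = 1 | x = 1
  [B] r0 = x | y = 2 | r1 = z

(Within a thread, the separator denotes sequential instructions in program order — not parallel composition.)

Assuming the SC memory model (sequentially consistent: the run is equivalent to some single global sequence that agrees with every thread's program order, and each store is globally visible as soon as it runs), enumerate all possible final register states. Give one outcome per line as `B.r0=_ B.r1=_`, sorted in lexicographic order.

B.r0=0 B.r1=0
B.r0=0 B.r1=1
B.r0=1 B.r1=1

outcome vector order: (B.r0,B.r1)
|SC outcomes| = 3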